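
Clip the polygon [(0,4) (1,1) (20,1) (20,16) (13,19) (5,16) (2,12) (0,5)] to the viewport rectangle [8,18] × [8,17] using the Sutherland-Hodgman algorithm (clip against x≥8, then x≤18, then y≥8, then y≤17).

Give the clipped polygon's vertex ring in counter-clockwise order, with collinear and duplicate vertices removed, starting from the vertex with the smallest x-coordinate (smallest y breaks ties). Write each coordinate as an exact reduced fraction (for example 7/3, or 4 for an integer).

1. After x ≥ 8: [(8,1) (20,1) (20,16) (13,19) (8,137/8)]
2. After x ≤ 18: [(8,1) (18,1) (18,118/7) (13,19) (8,137/8)]
3. After y ≥ 8: [(8,8) (18,8) (18,118/7) (13,19) (8,137/8)]
4. After y ≤ 17: [(8,17) (8,8) (18,8) (18,118/7) (53/3,17)]
5. Canonical ring: [(8,8) (18,8) (18,118/7) (53/3,17) (8,17)]

Clipped polygon: [(8,8) (18,8) (18,118/7) (53/3,17) (8,17)]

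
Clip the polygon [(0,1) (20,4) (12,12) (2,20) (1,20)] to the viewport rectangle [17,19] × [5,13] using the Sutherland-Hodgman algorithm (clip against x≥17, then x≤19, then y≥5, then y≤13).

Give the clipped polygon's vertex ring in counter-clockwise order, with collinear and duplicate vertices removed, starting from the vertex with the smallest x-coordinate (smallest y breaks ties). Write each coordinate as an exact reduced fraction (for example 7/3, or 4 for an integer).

Clipped polygon: [(17,5) (19,5) (17,7)]

1. After x ≥ 17: [(17,71/20) (20,4) (17,7)]
2. After x ≤ 19: [(17,71/20) (19,77/20) (19,5) (17,7)]
3. After y ≥ 5: [(17,5) (19,5) (19,5) (17,7)]
4. After y ≤ 13: [(17,5) (19,5) (19,5) (17,7)]
5. Canonical ring: [(17,5) (19,5) (17,7)]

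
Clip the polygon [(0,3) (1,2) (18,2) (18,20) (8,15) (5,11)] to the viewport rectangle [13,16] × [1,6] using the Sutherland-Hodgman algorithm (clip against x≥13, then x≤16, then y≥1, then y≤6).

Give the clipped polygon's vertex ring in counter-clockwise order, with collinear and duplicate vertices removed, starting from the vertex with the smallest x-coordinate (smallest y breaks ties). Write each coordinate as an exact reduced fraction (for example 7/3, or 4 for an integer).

1. After x ≥ 13: [(13,2) (18,2) (18,20) (13,35/2)]
2. After x ≤ 16: [(13,2) (16,2) (16,19) (13,35/2)]
3. After y ≥ 1: [(13,2) (16,2) (16,19) (13,35/2)]
4. After y ≤ 6: [(13,6) (13,2) (16,2) (16,6)]
5. Canonical ring: [(13,2) (16,2) (16,6) (13,6)]

Clipped polygon: [(13,2) (16,2) (16,6) (13,6)]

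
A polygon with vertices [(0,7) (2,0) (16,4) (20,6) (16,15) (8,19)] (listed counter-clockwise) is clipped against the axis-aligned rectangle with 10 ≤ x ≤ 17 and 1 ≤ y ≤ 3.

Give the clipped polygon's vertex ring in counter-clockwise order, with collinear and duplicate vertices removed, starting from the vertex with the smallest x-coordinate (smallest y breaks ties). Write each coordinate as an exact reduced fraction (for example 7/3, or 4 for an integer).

Clipped polygon: [(10,16/7) (25/2,3) (10,3)]

1. After x ≥ 10: [(10,16/7) (16,4) (20,6) (16,15) (10,18)]
2. After x ≤ 17: [(10,16/7) (16,4) (17,9/2) (17,51/4) (16,15) (10,18)]
3. After y ≥ 1: [(10,16/7) (16,4) (17,9/2) (17,51/4) (16,15) (10,18)]
4. After y ≤ 3: [(10,3) (10,16/7) (25/2,3)]
5. Canonical ring: [(10,16/7) (25/2,3) (10,3)]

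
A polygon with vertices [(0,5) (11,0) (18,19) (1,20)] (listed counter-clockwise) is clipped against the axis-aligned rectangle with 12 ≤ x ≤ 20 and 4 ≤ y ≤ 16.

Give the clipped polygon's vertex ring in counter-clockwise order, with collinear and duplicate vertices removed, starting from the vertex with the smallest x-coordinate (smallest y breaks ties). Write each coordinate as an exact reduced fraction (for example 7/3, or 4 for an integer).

Clipped polygon: [(12,4) (237/19,4) (321/19,16) (12,16)]

1. After x ≥ 12: [(12,19/7) (18,19) (12,329/17)]
2. After x ≤ 20: [(12,19/7) (18,19) (12,329/17)]
3. After y ≥ 4: [(12,4) (237/19,4) (18,19) (12,329/17)]
4. After y ≤ 16: [(12,16) (12,4) (237/19,4) (321/19,16)]
5. Canonical ring: [(12,4) (237/19,4) (321/19,16) (12,16)]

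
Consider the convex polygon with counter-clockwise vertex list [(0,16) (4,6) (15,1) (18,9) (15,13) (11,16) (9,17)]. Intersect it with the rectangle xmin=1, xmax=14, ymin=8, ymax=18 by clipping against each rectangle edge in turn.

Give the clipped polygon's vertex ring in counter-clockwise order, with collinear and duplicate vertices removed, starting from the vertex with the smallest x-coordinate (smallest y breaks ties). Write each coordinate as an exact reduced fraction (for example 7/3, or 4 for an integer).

Clipped polygon: [(1,27/2) (16/5,8) (14,8) (14,55/4) (11,16) (9,17) (1,145/9)]

1. After x ≥ 1: [(1,145/9) (1,27/2) (4,6) (15,1) (18,9) (15,13) (11,16) (9,17)]
2. After x ≤ 14: [(1,145/9) (1,27/2) (4,6) (14,16/11) (14,55/4) (11,16) (9,17)]
3. After y ≥ 8: [(1,145/9) (1,27/2) (16/5,8) (14,8) (14,55/4) (11,16) (9,17)]
4. After y ≤ 18: [(1,145/9) (1,27/2) (16/5,8) (14,8) (14,55/4) (11,16) (9,17)]
5. Canonical ring: [(1,27/2) (16/5,8) (14,8) (14,55/4) (11,16) (9,17) (1,145/9)]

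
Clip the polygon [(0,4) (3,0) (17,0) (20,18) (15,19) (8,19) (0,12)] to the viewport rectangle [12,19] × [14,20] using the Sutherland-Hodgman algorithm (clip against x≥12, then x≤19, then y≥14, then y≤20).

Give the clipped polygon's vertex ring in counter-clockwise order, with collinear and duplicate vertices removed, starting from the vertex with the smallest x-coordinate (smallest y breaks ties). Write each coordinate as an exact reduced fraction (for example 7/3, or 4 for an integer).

Clipped polygon: [(12,14) (19,14) (19,91/5) (15,19) (12,19)]

1. After x ≥ 12: [(12,0) (17,0) (20,18) (15,19) (12,19)]
2. After x ≤ 19: [(12,0) (17,0) (19,12) (19,91/5) (15,19) (12,19)]
3. After y ≥ 14: [(12,14) (19,14) (19,91/5) (15,19) (12,19)]
4. After y ≤ 20: [(12,14) (19,14) (19,91/5) (15,19) (12,19)]
5. Canonical ring: [(12,14) (19,14) (19,91/5) (15,19) (12,19)]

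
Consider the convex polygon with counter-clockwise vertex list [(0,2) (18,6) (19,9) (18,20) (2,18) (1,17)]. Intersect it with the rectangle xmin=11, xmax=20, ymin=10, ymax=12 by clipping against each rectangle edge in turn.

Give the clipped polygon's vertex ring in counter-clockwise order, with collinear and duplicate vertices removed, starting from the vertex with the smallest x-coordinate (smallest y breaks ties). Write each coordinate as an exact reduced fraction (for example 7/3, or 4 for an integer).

1. After x ≥ 11: [(11,40/9) (18,6) (19,9) (18,20) (11,153/8)]
2. After x ≤ 20: [(11,40/9) (18,6) (19,9) (18,20) (11,153/8)]
3. After y ≥ 10: [(11,10) (208/11,10) (18,20) (11,153/8)]
4. After y ≤ 12: [(11,12) (11,10) (208/11,10) (206/11,12)]
5. Canonical ring: [(11,10) (208/11,10) (206/11,12) (11,12)]

Clipped polygon: [(11,10) (208/11,10) (206/11,12) (11,12)]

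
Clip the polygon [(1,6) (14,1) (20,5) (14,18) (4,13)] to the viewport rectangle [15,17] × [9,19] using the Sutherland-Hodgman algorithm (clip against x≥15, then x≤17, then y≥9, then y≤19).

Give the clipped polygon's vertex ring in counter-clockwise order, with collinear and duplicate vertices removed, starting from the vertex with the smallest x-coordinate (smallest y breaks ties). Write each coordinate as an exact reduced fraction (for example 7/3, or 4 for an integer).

1. After x ≥ 15: [(15,5/3) (20,5) (15,95/6)]
2. After x ≤ 17: [(15,5/3) (17,3) (17,23/2) (15,95/6)]
3. After y ≥ 9: [(15,9) (17,9) (17,23/2) (15,95/6)]
4. After y ≤ 19: [(15,9) (17,9) (17,23/2) (15,95/6)]
5. Canonical ring: [(15,9) (17,9) (17,23/2) (15,95/6)]

Clipped polygon: [(15,9) (17,9) (17,23/2) (15,95/6)]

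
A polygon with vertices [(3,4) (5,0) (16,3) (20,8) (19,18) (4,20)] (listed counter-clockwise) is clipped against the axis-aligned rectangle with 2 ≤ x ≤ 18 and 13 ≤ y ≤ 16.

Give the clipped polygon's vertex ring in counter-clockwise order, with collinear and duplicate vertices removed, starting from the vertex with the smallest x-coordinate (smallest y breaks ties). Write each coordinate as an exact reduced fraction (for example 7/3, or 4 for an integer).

Clipped polygon: [(57/16,13) (18,13) (18,16) (15/4,16)]

1. After x ≥ 2: [(3,4) (5,0) (16,3) (20,8) (19,18) (4,20)]
2. After x ≤ 18: [(3,4) (5,0) (16,3) (18,11/2) (18,272/15) (4,20)]
3. After y ≥ 13: [(57/16,13) (18,13) (18,272/15) (4,20)]
4. After y ≤ 16: [(15/4,16) (57/16,13) (18,13) (18,16)]
5. Canonical ring: [(57/16,13) (18,13) (18,16) (15/4,16)]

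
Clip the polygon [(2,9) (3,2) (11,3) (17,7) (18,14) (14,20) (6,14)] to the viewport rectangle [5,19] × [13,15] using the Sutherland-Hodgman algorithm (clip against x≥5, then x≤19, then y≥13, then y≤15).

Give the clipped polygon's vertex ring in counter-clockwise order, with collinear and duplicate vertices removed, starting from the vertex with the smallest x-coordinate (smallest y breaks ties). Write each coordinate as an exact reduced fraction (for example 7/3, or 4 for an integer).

1. After x ≥ 5: [(5,51/4) (5,9/4) (11,3) (17,7) (18,14) (14,20) (6,14)]
2. After x ≤ 19: [(5,51/4) (5,9/4) (11,3) (17,7) (18,14) (14,20) (6,14)]
3. After y ≥ 13: [(26/5,13) (125/7,13) (18,14) (14,20) (6,14)]
4. After y ≤ 15: [(26/5,13) (125/7,13) (18,14) (52/3,15) (22/3,15) (6,14)]
5. Canonical ring: [(26/5,13) (125/7,13) (18,14) (52/3,15) (22/3,15) (6,14)]

Clipped polygon: [(26/5,13) (125/7,13) (18,14) (52/3,15) (22/3,15) (6,14)]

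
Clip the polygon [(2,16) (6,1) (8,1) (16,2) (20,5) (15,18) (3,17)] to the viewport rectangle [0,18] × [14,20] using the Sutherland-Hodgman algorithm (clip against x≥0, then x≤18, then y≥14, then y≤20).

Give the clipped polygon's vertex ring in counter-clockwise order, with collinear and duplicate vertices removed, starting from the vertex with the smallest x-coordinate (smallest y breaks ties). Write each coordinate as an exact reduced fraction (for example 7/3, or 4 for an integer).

1. After x ≥ 0: [(2,16) (6,1) (8,1) (16,2) (20,5) (15,18) (3,17)]
2. After x ≤ 18: [(2,16) (6,1) (8,1) (16,2) (18,7/2) (18,51/5) (15,18) (3,17)]
3. After y ≥ 14: [(2,16) (38/15,14) (215/13,14) (15,18) (3,17)]
4. After y ≤ 20: [(2,16) (38/15,14) (215/13,14) (15,18) (3,17)]
5. Canonical ring: [(2,16) (38/15,14) (215/13,14) (15,18) (3,17)]

Clipped polygon: [(2,16) (38/15,14) (215/13,14) (15,18) (3,17)]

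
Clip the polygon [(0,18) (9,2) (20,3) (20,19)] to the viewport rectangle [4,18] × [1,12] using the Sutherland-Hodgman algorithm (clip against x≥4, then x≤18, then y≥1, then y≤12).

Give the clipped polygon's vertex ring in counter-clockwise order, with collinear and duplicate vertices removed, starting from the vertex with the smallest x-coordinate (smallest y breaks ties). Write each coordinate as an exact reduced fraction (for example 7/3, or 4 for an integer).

Clipped polygon: [(4,98/9) (9,2) (18,31/11) (18,12) (4,12)]

1. After x ≥ 4: [(4,91/5) (4,98/9) (9,2) (20,3) (20,19)]
2. After x ≤ 18: [(18,189/10) (4,91/5) (4,98/9) (9,2) (18,31/11)]
3. After y ≥ 1: [(18,189/10) (4,91/5) (4,98/9) (9,2) (18,31/11)]
4. After y ≤ 12: [(18,12) (4,12) (4,98/9) (9,2) (18,31/11)]
5. Canonical ring: [(4,98/9) (9,2) (18,31/11) (18,12) (4,12)]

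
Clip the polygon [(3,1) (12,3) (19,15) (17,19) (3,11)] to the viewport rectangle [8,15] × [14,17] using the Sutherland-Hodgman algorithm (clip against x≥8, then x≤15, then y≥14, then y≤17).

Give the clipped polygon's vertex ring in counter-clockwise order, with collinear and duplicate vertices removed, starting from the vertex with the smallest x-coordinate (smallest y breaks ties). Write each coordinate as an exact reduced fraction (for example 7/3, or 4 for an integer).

Clipped polygon: [(33/4,14) (15,14) (15,17) (27/2,17)]

1. After x ≥ 8: [(8,19/9) (12,3) (19,15) (17,19) (8,97/7)]
2. After x ≤ 15: [(8,19/9) (12,3) (15,57/7) (15,125/7) (8,97/7)]
3. After y ≥ 14: [(15,14) (15,125/7) (33/4,14)]
4. After y ≤ 17: [(15,14) (15,17) (27/2,17) (33/4,14)]
5. Canonical ring: [(33/4,14) (15,14) (15,17) (27/2,17)]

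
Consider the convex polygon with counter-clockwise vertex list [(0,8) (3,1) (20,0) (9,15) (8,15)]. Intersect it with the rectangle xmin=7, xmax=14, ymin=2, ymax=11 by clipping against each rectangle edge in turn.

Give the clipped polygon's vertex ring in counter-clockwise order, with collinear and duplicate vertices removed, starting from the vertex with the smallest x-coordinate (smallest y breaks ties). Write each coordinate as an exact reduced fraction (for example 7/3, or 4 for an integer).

Clipped polygon: [(7,2) (14,2) (14,90/11) (179/15,11) (7,11)]

1. After x ≥ 7: [(7,113/8) (7,13/17) (20,0) (9,15) (8,15)]
2. After x ≤ 14: [(7,113/8) (7,13/17) (14,6/17) (14,90/11) (9,15) (8,15)]
3. After y ≥ 2: [(7,113/8) (7,2) (14,2) (14,90/11) (9,15) (8,15)]
4. After y ≤ 11: [(7,11) (7,2) (14,2) (14,90/11) (179/15,11)]
5. Canonical ring: [(7,2) (14,2) (14,90/11) (179/15,11) (7,11)]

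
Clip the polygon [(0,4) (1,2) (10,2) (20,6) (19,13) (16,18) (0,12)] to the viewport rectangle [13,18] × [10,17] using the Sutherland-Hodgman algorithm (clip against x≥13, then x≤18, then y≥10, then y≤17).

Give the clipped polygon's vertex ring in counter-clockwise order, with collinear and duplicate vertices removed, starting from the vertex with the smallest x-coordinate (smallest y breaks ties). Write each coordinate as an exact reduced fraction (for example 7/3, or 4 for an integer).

1. After x ≥ 13: [(13,16/5) (20,6) (19,13) (16,18) (13,135/8)]
2. After x ≤ 18: [(13,16/5) (18,26/5) (18,44/3) (16,18) (13,135/8)]
3. After y ≥ 10: [(13,10) (18,10) (18,44/3) (16,18) (13,135/8)]
4. After y ≤ 17: [(13,10) (18,10) (18,44/3) (83/5,17) (40/3,17) (13,135/8)]
5. Canonical ring: [(13,10) (18,10) (18,44/3) (83/5,17) (40/3,17) (13,135/8)]

Clipped polygon: [(13,10) (18,10) (18,44/3) (83/5,17) (40/3,17) (13,135/8)]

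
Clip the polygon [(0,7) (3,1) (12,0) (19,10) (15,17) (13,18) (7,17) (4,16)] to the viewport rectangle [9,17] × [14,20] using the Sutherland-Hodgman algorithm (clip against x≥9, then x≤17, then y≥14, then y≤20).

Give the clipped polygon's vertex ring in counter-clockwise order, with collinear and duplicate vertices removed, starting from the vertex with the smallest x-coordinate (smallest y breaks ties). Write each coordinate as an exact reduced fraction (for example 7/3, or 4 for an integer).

1. After x ≥ 9: [(9,1/3) (12,0) (19,10) (15,17) (13,18) (9,52/3)]
2. After x ≤ 17: [(9,1/3) (12,0) (17,50/7) (17,27/2) (15,17) (13,18) (9,52/3)]
3. After y ≥ 14: [(9,14) (117/7,14) (15,17) (13,18) (9,52/3)]
4. After y ≤ 20: [(9,14) (117/7,14) (15,17) (13,18) (9,52/3)]
5. Canonical ring: [(9,14) (117/7,14) (15,17) (13,18) (9,52/3)]

Clipped polygon: [(9,14) (117/7,14) (15,17) (13,18) (9,52/3)]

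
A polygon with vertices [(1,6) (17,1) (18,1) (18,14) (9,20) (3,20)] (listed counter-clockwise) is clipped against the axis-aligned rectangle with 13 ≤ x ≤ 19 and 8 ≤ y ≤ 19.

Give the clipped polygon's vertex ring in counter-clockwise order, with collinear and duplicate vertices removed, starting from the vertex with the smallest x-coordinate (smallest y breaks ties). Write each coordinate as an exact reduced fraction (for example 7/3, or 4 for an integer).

Clipped polygon: [(13,8) (18,8) (18,14) (13,52/3)]

1. After x ≥ 13: [(13,9/4) (17,1) (18,1) (18,14) (13,52/3)]
2. After x ≤ 19: [(13,9/4) (17,1) (18,1) (18,14) (13,52/3)]
3. After y ≥ 8: [(13,8) (18,8) (18,14) (13,52/3)]
4. After y ≤ 19: [(13,8) (18,8) (18,14) (13,52/3)]
5. Canonical ring: [(13,8) (18,8) (18,14) (13,52/3)]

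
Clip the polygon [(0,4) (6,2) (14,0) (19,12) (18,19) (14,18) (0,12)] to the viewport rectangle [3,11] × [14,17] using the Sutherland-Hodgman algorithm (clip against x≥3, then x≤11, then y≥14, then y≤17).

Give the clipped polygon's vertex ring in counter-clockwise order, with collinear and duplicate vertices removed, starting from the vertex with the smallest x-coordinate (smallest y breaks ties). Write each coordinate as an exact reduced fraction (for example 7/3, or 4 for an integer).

Clipped polygon: [(14/3,14) (11,14) (11,117/7)]

1. After x ≥ 3: [(3,3) (6,2) (14,0) (19,12) (18,19) (14,18) (3,93/7)]
2. After x ≤ 11: [(3,3) (6,2) (11,3/4) (11,117/7) (3,93/7)]
3. After y ≥ 14: [(11,14) (11,117/7) (14/3,14)]
4. After y ≤ 17: [(11,14) (11,117/7) (14/3,14)]
5. Canonical ring: [(14/3,14) (11,14) (11,117/7)]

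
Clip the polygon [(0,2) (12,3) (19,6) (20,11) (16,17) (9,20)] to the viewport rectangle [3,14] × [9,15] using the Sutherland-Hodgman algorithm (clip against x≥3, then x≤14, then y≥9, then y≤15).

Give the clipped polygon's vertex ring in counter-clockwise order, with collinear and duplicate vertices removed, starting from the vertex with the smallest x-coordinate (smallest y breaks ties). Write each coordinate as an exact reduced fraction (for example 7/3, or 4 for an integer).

1. After x ≥ 3: [(3,8) (3,9/4) (12,3) (19,6) (20,11) (16,17) (9,20)]
2. After x ≤ 14: [(3,8) (3,9/4) (12,3) (14,27/7) (14,125/7) (9,20)]
3. After y ≥ 9: [(7/2,9) (14,9) (14,125/7) (9,20)]
4. After y ≤ 15: [(13/2,15) (7/2,9) (14,9) (14,15)]
5. Canonical ring: [(7/2,9) (14,9) (14,15) (13/2,15)]

Clipped polygon: [(7/2,9) (14,9) (14,15) (13/2,15)]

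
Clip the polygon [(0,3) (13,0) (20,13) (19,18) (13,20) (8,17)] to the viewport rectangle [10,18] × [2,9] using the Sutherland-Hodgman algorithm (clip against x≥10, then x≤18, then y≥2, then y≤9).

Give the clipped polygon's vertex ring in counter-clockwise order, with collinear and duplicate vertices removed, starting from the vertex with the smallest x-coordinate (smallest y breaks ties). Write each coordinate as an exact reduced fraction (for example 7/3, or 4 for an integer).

1. After x ≥ 10: [(10,9/13) (13,0) (20,13) (19,18) (13,20) (10,91/5)]
2. After x ≤ 18: [(10,9/13) (13,0) (18,65/7) (18,55/3) (13,20) (10,91/5)]
3. After y ≥ 2: [(10,2) (183/13,2) (18,65/7) (18,55/3) (13,20) (10,91/5)]
4. After y ≤ 9: [(10,9) (10,2) (183/13,2) (232/13,9)]
5. Canonical ring: [(10,2) (183/13,2) (232/13,9) (10,9)]

Clipped polygon: [(10,2) (183/13,2) (232/13,9) (10,9)]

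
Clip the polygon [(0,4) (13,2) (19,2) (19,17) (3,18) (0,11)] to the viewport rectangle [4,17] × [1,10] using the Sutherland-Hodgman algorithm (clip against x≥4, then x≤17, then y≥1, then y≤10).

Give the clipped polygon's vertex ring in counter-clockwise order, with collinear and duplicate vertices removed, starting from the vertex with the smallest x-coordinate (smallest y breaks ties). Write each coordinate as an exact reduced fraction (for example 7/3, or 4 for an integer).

Clipped polygon: [(4,44/13) (13,2) (17,2) (17,10) (4,10)]

1. After x ≥ 4: [(4,44/13) (13,2) (19,2) (19,17) (4,287/16)]
2. After x ≤ 17: [(4,44/13) (13,2) (17,2) (17,137/8) (4,287/16)]
3. After y ≥ 1: [(4,44/13) (13,2) (17,2) (17,137/8) (4,287/16)]
4. After y ≤ 10: [(4,10) (4,44/13) (13,2) (17,2) (17,10)]
5. Canonical ring: [(4,44/13) (13,2) (17,2) (17,10) (4,10)]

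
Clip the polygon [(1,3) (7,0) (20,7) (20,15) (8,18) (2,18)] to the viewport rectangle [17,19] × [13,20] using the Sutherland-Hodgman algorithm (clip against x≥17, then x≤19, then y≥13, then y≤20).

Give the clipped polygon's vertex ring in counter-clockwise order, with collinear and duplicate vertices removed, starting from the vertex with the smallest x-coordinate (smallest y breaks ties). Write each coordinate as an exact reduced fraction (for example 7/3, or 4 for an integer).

1. After x ≥ 17: [(17,70/13) (20,7) (20,15) (17,63/4)]
2. After x ≤ 19: [(17,70/13) (19,84/13) (19,61/4) (17,63/4)]
3. After y ≥ 13: [(17,13) (19,13) (19,61/4) (17,63/4)]
4. After y ≤ 20: [(17,13) (19,13) (19,61/4) (17,63/4)]
5. Canonical ring: [(17,13) (19,13) (19,61/4) (17,63/4)]

Clipped polygon: [(17,13) (19,13) (19,61/4) (17,63/4)]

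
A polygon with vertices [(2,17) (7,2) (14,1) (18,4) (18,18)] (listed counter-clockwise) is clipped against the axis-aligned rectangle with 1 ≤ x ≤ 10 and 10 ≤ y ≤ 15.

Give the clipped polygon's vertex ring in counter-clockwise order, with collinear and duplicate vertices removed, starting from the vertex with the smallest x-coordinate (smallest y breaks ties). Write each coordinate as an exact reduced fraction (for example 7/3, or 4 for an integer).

Clipped polygon: [(8/3,15) (13/3,10) (10,10) (10,15)]

1. After x ≥ 1: [(2,17) (7,2) (14,1) (18,4) (18,18)]
2. After x ≤ 10: [(10,35/2) (2,17) (7,2) (10,11/7)]
3. After y ≥ 10: [(10,10) (10,35/2) (2,17) (13/3,10)]
4. After y ≤ 15: [(10,10) (10,15) (8/3,15) (13/3,10)]
5. Canonical ring: [(8/3,15) (13/3,10) (10,10) (10,15)]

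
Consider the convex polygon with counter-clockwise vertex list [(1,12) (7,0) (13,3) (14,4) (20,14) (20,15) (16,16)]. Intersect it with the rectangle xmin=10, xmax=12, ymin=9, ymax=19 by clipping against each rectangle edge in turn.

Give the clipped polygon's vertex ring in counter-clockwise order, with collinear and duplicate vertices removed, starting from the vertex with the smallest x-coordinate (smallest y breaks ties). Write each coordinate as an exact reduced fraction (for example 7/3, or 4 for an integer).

1. After x ≥ 10: [(10,72/5) (10,3/2) (13,3) (14,4) (20,14) (20,15) (16,16)]
2. After x ≤ 12: [(12,224/15) (10,72/5) (10,3/2) (12,5/2)]
3. After y ≥ 9: [(12,9) (12,224/15) (10,72/5) (10,9)]
4. After y ≤ 19: [(12,9) (12,224/15) (10,72/5) (10,9)]
5. Canonical ring: [(10,9) (12,9) (12,224/15) (10,72/5)]

Clipped polygon: [(10,9) (12,9) (12,224/15) (10,72/5)]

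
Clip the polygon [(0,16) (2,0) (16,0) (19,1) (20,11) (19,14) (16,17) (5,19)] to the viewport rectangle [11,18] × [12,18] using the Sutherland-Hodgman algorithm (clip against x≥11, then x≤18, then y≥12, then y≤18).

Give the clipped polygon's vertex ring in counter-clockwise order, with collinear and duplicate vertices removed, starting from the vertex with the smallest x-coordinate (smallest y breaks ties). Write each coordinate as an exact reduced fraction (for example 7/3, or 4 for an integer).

1. After x ≥ 11: [(11,0) (16,0) (19,1) (20,11) (19,14) (16,17) (11,197/11)]
2. After x ≤ 18: [(11,0) (16,0) (18,2/3) (18,15) (16,17) (11,197/11)]
3. After y ≥ 12: [(11,12) (18,12) (18,15) (16,17) (11,197/11)]
4. After y ≤ 18: [(11,12) (18,12) (18,15) (16,17) (11,197/11)]
5. Canonical ring: [(11,12) (18,12) (18,15) (16,17) (11,197/11)]

Clipped polygon: [(11,12) (18,12) (18,15) (16,17) (11,197/11)]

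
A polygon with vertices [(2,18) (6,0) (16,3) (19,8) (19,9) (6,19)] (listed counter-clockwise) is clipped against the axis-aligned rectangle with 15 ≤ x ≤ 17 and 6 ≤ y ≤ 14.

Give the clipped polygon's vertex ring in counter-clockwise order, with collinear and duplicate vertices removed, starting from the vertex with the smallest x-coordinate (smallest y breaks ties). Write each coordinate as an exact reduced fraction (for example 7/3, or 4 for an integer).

Clipped polygon: [(15,6) (17,6) (17,137/13) (15,157/13)]

1. After x ≥ 15: [(15,27/10) (16,3) (19,8) (19,9) (15,157/13)]
2. After x ≤ 17: [(15,27/10) (16,3) (17,14/3) (17,137/13) (15,157/13)]
3. After y ≥ 6: [(15,6) (17,6) (17,137/13) (15,157/13)]
4. After y ≤ 14: [(15,6) (17,6) (17,137/13) (15,157/13)]
5. Canonical ring: [(15,6) (17,6) (17,137/13) (15,157/13)]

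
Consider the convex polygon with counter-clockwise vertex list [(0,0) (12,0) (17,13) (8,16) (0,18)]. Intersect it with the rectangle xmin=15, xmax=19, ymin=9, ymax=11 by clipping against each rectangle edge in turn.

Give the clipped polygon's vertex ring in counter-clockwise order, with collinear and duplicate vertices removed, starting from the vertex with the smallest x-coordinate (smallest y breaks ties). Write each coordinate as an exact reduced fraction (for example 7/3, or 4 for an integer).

1. After x ≥ 15: [(15,39/5) (17,13) (15,41/3)]
2. After x ≤ 19: [(15,39/5) (17,13) (15,41/3)]
3. After y ≥ 9: [(15,9) (201/13,9) (17,13) (15,41/3)]
4. After y ≤ 11: [(15,11) (15,9) (201/13,9) (211/13,11)]
5. Canonical ring: [(15,9) (201/13,9) (211/13,11) (15,11)]

Clipped polygon: [(15,9) (201/13,9) (211/13,11) (15,11)]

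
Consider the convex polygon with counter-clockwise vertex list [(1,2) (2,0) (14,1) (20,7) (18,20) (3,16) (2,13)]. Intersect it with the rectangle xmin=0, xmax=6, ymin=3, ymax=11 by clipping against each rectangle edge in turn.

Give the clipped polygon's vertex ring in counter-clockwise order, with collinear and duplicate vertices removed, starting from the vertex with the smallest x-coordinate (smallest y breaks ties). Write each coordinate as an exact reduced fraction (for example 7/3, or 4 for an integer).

Clipped polygon: [(12/11,3) (6,3) (6,11) (20/11,11)]

1. After x ≥ 0: [(1,2) (2,0) (14,1) (20,7) (18,20) (3,16) (2,13)]
2. After x ≤ 6: [(1,2) (2,0) (6,1/3) (6,84/5) (3,16) (2,13)]
3. After y ≥ 3: [(12/11,3) (6,3) (6,84/5) (3,16) (2,13)]
4. After y ≤ 11: [(20/11,11) (12/11,3) (6,3) (6,11)]
5. Canonical ring: [(12/11,3) (6,3) (6,11) (20/11,11)]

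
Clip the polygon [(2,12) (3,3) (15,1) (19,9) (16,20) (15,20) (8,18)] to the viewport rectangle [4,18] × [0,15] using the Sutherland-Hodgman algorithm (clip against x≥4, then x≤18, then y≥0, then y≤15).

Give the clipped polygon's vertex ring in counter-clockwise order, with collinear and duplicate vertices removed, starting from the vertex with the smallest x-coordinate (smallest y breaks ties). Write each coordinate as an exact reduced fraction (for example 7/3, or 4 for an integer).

Clipped polygon: [(4,17/6) (15,1) (18,7) (18,38/3) (191/11,15) (5,15) (4,14)]

1. After x ≥ 4: [(4,14) (4,17/6) (15,1) (19,9) (16,20) (15,20) (8,18)]
2. After x ≤ 18: [(4,14) (4,17/6) (15,1) (18,7) (18,38/3) (16,20) (15,20) (8,18)]
3. After y ≥ 0: [(4,14) (4,17/6) (15,1) (18,7) (18,38/3) (16,20) (15,20) (8,18)]
4. After y ≤ 15: [(5,15) (4,14) (4,17/6) (15,1) (18,7) (18,38/3) (191/11,15)]
5. Canonical ring: [(4,17/6) (15,1) (18,7) (18,38/3) (191/11,15) (5,15) (4,14)]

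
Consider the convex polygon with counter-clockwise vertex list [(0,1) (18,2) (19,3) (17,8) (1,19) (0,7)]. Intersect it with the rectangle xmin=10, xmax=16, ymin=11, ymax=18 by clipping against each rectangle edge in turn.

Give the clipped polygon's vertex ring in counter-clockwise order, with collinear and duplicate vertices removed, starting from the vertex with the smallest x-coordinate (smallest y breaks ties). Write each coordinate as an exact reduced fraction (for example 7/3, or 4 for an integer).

Clipped polygon: [(10,11) (139/11,11) (10,205/16)]

1. After x ≥ 10: [(10,14/9) (18,2) (19,3) (17,8) (10,205/16)]
2. After x ≤ 16: [(10,14/9) (16,17/9) (16,139/16) (10,205/16)]
3. After y ≥ 11: [(10,11) (139/11,11) (10,205/16)]
4. After y ≤ 18: [(10,11) (139/11,11) (10,205/16)]
5. Canonical ring: [(10,11) (139/11,11) (10,205/16)]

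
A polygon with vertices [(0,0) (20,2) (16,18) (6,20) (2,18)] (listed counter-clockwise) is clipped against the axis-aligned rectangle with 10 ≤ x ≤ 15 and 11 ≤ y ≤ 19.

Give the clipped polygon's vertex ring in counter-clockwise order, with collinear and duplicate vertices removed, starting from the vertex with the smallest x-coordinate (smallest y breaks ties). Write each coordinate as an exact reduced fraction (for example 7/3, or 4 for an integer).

1. After x ≥ 10: [(10,1) (20,2) (16,18) (10,96/5)]
2. After x ≤ 15: [(10,1) (15,3/2) (15,91/5) (10,96/5)]
3. After y ≥ 11: [(10,11) (15,11) (15,91/5) (10,96/5)]
4. After y ≤ 19: [(10,19) (10,11) (15,11) (15,91/5) (11,19)]
5. Canonical ring: [(10,11) (15,11) (15,91/5) (11,19) (10,19)]

Clipped polygon: [(10,11) (15,11) (15,91/5) (11,19) (10,19)]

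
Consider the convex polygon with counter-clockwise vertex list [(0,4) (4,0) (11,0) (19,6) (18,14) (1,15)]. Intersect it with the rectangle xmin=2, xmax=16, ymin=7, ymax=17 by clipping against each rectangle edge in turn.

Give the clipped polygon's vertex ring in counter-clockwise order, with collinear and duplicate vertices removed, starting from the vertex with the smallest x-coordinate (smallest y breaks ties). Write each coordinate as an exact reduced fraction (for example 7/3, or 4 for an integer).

1. After x ≥ 2: [(2,2) (4,0) (11,0) (19,6) (18,14) (2,254/17)]
2. After x ≤ 16: [(2,2) (4,0) (11,0) (16,15/4) (16,240/17) (2,254/17)]
3. After y ≥ 7: [(2,7) (16,7) (16,240/17) (2,254/17)]
4. After y ≤ 17: [(2,7) (16,7) (16,240/17) (2,254/17)]
5. Canonical ring: [(2,7) (16,7) (16,240/17) (2,254/17)]

Clipped polygon: [(2,7) (16,7) (16,240/17) (2,254/17)]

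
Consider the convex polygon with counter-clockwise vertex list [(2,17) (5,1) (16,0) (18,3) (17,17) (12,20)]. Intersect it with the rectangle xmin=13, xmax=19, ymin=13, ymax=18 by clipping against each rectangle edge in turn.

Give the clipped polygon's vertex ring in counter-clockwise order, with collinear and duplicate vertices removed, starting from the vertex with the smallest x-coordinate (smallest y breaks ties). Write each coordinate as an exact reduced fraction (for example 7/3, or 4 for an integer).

Clipped polygon: [(13,13) (121/7,13) (17,17) (46/3,18) (13,18)]

1. After x ≥ 13: [(13,3/11) (16,0) (18,3) (17,17) (13,97/5)]
2. After x ≤ 19: [(13,3/11) (16,0) (18,3) (17,17) (13,97/5)]
3. After y ≥ 13: [(13,13) (121/7,13) (17,17) (13,97/5)]
4. After y ≤ 18: [(13,18) (13,13) (121/7,13) (17,17) (46/3,18)]
5. Canonical ring: [(13,13) (121/7,13) (17,17) (46/3,18) (13,18)]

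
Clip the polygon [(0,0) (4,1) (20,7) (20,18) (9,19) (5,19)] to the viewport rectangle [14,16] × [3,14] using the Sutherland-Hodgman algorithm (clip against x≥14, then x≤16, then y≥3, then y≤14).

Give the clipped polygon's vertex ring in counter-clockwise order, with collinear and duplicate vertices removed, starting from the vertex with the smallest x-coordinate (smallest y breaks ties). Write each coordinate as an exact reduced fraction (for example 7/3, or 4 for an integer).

Clipped polygon: [(14,19/4) (16,11/2) (16,14) (14,14)]

1. After x ≥ 14: [(14,19/4) (20,7) (20,18) (14,204/11)]
2. After x ≤ 16: [(14,19/4) (16,11/2) (16,202/11) (14,204/11)]
3. After y ≥ 3: [(14,19/4) (16,11/2) (16,202/11) (14,204/11)]
4. After y ≤ 14: [(14,14) (14,19/4) (16,11/2) (16,14)]
5. Canonical ring: [(14,19/4) (16,11/2) (16,14) (14,14)]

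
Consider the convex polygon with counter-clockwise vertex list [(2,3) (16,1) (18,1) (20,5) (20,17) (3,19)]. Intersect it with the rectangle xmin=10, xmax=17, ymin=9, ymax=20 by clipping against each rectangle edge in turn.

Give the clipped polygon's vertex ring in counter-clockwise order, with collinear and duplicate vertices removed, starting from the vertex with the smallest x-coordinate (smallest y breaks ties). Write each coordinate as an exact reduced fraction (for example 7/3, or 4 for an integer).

Clipped polygon: [(10,9) (17,9) (17,295/17) (10,309/17)]

1. After x ≥ 10: [(10,13/7) (16,1) (18,1) (20,5) (20,17) (10,309/17)]
2. After x ≤ 17: [(10,13/7) (16,1) (17,1) (17,295/17) (10,309/17)]
3. After y ≥ 9: [(10,9) (17,9) (17,295/17) (10,309/17)]
4. After y ≤ 20: [(10,9) (17,9) (17,295/17) (10,309/17)]
5. Canonical ring: [(10,9) (17,9) (17,295/17) (10,309/17)]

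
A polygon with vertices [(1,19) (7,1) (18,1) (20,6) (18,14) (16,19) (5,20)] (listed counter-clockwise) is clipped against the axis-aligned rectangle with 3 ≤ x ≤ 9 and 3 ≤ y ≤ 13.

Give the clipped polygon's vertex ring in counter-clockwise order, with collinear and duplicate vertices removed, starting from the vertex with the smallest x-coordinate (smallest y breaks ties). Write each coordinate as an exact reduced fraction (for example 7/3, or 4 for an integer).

1. After x ≥ 3: [(3,39/2) (3,13) (7,1) (18,1) (20,6) (18,14) (16,19) (5,20)]
2. After x ≤ 9: [(3,39/2) (3,13) (7,1) (9,1) (9,216/11) (5,20)]
3. After y ≥ 3: [(3,39/2) (3,13) (19/3,3) (9,3) (9,216/11) (5,20)]
4. After y ≤ 13: [(3,13) (3,13) (19/3,3) (9,3) (9,13)]
5. Canonical ring: [(3,13) (19/3,3) (9,3) (9,13)]

Clipped polygon: [(3,13) (19/3,3) (9,3) (9,13)]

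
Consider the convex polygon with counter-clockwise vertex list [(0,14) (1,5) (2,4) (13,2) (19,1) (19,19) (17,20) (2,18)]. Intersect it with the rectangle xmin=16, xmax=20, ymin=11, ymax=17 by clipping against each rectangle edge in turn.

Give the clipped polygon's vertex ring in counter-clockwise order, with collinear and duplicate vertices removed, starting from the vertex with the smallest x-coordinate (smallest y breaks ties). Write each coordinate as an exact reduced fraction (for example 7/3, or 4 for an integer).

Clipped polygon: [(16,11) (19,11) (19,17) (16,17)]

1. After x ≥ 16: [(16,3/2) (19,1) (19,19) (17,20) (16,298/15)]
2. After x ≤ 20: [(16,3/2) (19,1) (19,19) (17,20) (16,298/15)]
3. After y ≥ 11: [(16,11) (19,11) (19,19) (17,20) (16,298/15)]
4. After y ≤ 17: [(16,17) (16,11) (19,11) (19,17)]
5. Canonical ring: [(16,11) (19,11) (19,17) (16,17)]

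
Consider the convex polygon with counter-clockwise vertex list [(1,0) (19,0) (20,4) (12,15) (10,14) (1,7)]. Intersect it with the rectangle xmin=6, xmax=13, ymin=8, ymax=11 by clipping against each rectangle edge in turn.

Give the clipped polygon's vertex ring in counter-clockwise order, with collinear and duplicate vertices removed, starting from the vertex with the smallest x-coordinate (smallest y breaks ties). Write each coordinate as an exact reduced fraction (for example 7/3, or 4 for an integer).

1. After x ≥ 6: [(6,0) (19,0) (20,4) (12,15) (10,14) (6,98/9)]
2. After x ≤ 13: [(6,0) (13,0) (13,109/8) (12,15) (10,14) (6,98/9)]
3. After y ≥ 8: [(6,8) (13,8) (13,109/8) (12,15) (10,14) (6,98/9)]
4. After y ≤ 11: [(6,8) (13,8) (13,11) (43/7,11) (6,98/9)]
5. Canonical ring: [(6,8) (13,8) (13,11) (43/7,11) (6,98/9)]

Clipped polygon: [(6,8) (13,8) (13,11) (43/7,11) (6,98/9)]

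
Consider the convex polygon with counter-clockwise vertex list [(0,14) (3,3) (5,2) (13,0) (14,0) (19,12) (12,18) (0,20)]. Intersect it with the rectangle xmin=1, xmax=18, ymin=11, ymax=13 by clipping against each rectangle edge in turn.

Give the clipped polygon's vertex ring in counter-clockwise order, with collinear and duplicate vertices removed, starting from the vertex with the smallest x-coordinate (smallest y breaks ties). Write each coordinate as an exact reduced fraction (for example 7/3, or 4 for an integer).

1. After x ≥ 1: [(1,31/3) (3,3) (5,2) (13,0) (14,0) (19,12) (12,18) (1,119/6)]
2. After x ≤ 18: [(1,31/3) (3,3) (5,2) (13,0) (14,0) (18,48/5) (18,90/7) (12,18) (1,119/6)]
3. After y ≥ 11: [(1,11) (18,11) (18,90/7) (12,18) (1,119/6)]
4. After y ≤ 13: [(1,13) (1,11) (18,11) (18,90/7) (107/6,13)]
5. Canonical ring: [(1,11) (18,11) (18,90/7) (107/6,13) (1,13)]

Clipped polygon: [(1,11) (18,11) (18,90/7) (107/6,13) (1,13)]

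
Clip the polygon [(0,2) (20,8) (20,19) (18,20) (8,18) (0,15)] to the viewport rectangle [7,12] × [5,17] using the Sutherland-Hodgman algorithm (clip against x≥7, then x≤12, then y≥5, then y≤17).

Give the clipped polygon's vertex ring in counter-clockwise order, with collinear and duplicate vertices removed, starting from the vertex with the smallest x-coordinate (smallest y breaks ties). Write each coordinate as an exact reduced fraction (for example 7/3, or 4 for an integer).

1. After x ≥ 7: [(7,41/10) (20,8) (20,19) (18,20) (8,18) (7,141/8)]
2. After x ≤ 12: [(7,41/10) (12,28/5) (12,94/5) (8,18) (7,141/8)]
3. After y ≥ 5: [(7,5) (10,5) (12,28/5) (12,94/5) (8,18) (7,141/8)]
4. After y ≤ 17: [(7,17) (7,5) (10,5) (12,28/5) (12,17)]
5. Canonical ring: [(7,5) (10,5) (12,28/5) (12,17) (7,17)]

Clipped polygon: [(7,5) (10,5) (12,28/5) (12,17) (7,17)]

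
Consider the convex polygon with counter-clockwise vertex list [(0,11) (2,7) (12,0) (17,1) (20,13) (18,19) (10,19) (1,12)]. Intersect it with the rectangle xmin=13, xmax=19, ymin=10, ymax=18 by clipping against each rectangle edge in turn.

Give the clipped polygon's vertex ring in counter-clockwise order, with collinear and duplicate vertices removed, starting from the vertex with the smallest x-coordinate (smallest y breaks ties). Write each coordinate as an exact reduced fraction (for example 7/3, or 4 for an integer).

Clipped polygon: [(13,10) (19,10) (19,16) (55/3,18) (13,18)]

1. After x ≥ 13: [(13,1/5) (17,1) (20,13) (18,19) (13,19)]
2. After x ≤ 19: [(13,1/5) (17,1) (19,9) (19,16) (18,19) (13,19)]
3. After y ≥ 10: [(13,10) (19,10) (19,16) (18,19) (13,19)]
4. After y ≤ 18: [(13,18) (13,10) (19,10) (19,16) (55/3,18)]
5. Canonical ring: [(13,10) (19,10) (19,16) (55/3,18) (13,18)]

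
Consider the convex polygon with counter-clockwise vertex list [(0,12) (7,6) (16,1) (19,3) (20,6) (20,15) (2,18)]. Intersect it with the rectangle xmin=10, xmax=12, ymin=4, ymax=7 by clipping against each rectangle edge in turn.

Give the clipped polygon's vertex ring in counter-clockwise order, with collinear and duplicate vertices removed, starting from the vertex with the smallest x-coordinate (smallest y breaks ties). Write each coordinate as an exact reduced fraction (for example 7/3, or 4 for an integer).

1. After x ≥ 10: [(10,13/3) (16,1) (19,3) (20,6) (20,15) (10,50/3)]
2. After x ≤ 12: [(10,13/3) (12,29/9) (12,49/3) (10,50/3)]
3. After y ≥ 4: [(10,13/3) (53/5,4) (12,4) (12,49/3) (10,50/3)]
4. After y ≤ 7: [(10,7) (10,13/3) (53/5,4) (12,4) (12,7)]
5. Canonical ring: [(10,13/3) (53/5,4) (12,4) (12,7) (10,7)]

Clipped polygon: [(10,13/3) (53/5,4) (12,4) (12,7) (10,7)]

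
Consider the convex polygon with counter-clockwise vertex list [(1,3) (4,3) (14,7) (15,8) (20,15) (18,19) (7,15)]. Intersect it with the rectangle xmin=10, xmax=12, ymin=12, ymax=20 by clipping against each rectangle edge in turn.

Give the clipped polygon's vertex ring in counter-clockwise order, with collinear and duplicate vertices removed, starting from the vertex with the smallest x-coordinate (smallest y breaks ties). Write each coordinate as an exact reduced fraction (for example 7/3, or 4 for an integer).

Clipped polygon: [(10,12) (12,12) (12,185/11) (10,177/11)]

1. After x ≥ 10: [(10,27/5) (14,7) (15,8) (20,15) (18,19) (10,177/11)]
2. After x ≤ 12: [(10,27/5) (12,31/5) (12,185/11) (10,177/11)]
3. After y ≥ 12: [(10,12) (12,12) (12,185/11) (10,177/11)]
4. After y ≤ 20: [(10,12) (12,12) (12,185/11) (10,177/11)]
5. Canonical ring: [(10,12) (12,12) (12,185/11) (10,177/11)]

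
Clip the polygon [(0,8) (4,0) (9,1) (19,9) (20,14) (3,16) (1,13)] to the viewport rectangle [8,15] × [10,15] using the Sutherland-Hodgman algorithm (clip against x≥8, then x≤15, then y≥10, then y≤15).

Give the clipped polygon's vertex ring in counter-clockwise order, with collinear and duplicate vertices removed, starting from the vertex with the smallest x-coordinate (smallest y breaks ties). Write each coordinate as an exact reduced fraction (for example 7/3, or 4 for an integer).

Clipped polygon: [(8,10) (15,10) (15,248/17) (23/2,15) (8,15)]

1. After x ≥ 8: [(8,4/5) (9,1) (19,9) (20,14) (8,262/17)]
2. After x ≤ 15: [(8,4/5) (9,1) (15,29/5) (15,248/17) (8,262/17)]
3. After y ≥ 10: [(8,10) (15,10) (15,248/17) (8,262/17)]
4. After y ≤ 15: [(8,15) (8,10) (15,10) (15,248/17) (23/2,15)]
5. Canonical ring: [(8,10) (15,10) (15,248/17) (23/2,15) (8,15)]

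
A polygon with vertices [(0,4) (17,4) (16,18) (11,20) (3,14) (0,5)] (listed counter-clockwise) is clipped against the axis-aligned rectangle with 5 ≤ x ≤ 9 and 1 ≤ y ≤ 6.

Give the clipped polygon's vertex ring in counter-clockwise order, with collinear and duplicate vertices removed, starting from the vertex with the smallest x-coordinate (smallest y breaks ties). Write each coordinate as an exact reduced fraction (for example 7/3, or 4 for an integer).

Clipped polygon: [(5,4) (9,4) (9,6) (5,6)]

1. After x ≥ 5: [(5,4) (17,4) (16,18) (11,20) (5,31/2)]
2. After x ≤ 9: [(5,4) (9,4) (9,37/2) (5,31/2)]
3. After y ≥ 1: [(5,4) (9,4) (9,37/2) (5,31/2)]
4. After y ≤ 6: [(5,6) (5,4) (9,4) (9,6)]
5. Canonical ring: [(5,4) (9,4) (9,6) (5,6)]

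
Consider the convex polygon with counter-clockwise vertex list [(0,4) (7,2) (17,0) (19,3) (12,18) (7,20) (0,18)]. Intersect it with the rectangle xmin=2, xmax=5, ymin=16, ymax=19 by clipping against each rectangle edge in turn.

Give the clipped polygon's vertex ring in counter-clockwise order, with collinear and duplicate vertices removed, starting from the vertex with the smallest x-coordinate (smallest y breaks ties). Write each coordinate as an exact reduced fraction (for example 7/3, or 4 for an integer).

1. After x ≥ 2: [(2,24/7) (7,2) (17,0) (19,3) (12,18) (7,20) (2,130/7)]
2. After x ≤ 5: [(2,24/7) (5,18/7) (5,136/7) (2,130/7)]
3. After y ≥ 16: [(2,16) (5,16) (5,136/7) (2,130/7)]
4. After y ≤ 19: [(2,16) (5,16) (5,19) (7/2,19) (2,130/7)]
5. Canonical ring: [(2,16) (5,16) (5,19) (7/2,19) (2,130/7)]

Clipped polygon: [(2,16) (5,16) (5,19) (7/2,19) (2,130/7)]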